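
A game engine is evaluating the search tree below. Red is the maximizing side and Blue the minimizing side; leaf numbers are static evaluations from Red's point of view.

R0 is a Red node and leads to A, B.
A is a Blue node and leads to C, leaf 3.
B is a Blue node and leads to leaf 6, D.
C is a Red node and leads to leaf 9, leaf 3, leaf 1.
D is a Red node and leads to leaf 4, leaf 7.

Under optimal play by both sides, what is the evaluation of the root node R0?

6

C (Red): max(9, 3, 1) = 9
A (Blue): min(9, 3) = 3
D (Red): max(4, 7) = 7
B (Blue): min(6, 7) = 6
R0 (Red): max(3, 6) = 6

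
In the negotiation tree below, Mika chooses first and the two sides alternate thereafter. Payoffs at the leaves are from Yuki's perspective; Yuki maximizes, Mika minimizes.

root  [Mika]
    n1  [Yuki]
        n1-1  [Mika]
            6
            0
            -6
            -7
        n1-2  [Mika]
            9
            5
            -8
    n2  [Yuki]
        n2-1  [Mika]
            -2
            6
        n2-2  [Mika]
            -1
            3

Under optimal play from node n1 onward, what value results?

-7

n1-1 (Mika): min(6, 0, -6, -7) = -7
n1-2 (Mika): min(9, 5, -8) = -8
n1 (Yuki): max(-7, -8) = -7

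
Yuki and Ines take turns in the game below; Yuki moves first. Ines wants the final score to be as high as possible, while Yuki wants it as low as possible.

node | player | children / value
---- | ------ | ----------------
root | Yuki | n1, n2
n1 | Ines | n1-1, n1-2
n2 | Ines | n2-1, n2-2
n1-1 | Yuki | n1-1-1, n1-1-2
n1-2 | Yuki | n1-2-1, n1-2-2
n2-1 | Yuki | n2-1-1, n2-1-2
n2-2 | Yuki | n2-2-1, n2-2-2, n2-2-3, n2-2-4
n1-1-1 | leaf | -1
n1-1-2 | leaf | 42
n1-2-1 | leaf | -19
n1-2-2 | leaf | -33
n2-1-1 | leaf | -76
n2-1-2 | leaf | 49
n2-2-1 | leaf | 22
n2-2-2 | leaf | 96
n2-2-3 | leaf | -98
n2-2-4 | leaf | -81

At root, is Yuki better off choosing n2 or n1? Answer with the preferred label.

n2

n2-1 (Yuki): min(-76, 49) = -76
n2-2 (Yuki): min(22, 96, -98, -81) = -98
n2 (Ines): max(-76, -98) = -76
n1-1 (Yuki): min(-1, 42) = -1
n1-2 (Yuki): min(-19, -33) = -33
n1 (Ines): max(-1, -33) = -1
Yuki prefers the lower value; n2=-76, n1=-1. n2 is better since -76 < -1.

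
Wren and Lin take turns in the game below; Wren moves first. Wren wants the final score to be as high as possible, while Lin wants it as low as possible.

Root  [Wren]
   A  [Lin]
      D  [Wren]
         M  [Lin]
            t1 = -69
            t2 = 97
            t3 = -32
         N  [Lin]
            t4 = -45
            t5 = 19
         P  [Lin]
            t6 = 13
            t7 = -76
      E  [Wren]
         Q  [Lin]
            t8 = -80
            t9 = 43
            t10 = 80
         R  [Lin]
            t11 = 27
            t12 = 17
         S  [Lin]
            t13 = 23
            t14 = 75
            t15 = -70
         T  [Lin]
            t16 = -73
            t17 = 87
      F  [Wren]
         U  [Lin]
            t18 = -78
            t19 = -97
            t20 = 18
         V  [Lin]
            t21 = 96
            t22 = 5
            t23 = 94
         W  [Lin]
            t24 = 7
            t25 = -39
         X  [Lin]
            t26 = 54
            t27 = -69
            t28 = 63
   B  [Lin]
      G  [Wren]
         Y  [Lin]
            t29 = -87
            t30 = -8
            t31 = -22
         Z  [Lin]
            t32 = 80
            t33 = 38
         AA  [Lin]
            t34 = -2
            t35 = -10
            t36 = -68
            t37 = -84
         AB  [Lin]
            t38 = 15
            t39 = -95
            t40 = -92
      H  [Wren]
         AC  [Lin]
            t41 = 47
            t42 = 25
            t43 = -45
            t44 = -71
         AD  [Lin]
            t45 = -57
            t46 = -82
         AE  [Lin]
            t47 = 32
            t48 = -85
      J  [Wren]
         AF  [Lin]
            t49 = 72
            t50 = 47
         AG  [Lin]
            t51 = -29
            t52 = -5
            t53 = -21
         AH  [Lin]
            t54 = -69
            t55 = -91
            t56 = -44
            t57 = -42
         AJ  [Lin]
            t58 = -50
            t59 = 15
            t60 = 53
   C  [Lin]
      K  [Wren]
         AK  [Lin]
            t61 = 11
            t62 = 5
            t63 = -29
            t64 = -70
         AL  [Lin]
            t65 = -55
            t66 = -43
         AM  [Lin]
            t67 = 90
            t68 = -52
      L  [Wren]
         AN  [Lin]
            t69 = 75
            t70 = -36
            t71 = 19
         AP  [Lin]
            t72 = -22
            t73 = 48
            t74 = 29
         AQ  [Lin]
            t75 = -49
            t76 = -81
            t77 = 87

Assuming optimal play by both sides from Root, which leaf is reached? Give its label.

t4

M (Lin): min(-69, 97, -32) = -69
N (Lin): min(-45, 19) = -45
P (Lin): min(13, -76) = -76
D (Wren): max(-69, -45, -76) = -45
Q (Lin): min(-80, 43, 80) = -80
R (Lin): min(27, 17) = 17
S (Lin): min(23, 75, -70) = -70
T (Lin): min(-73, 87) = -73
E (Wren): max(-80, 17, -70, -73) = 17
U (Lin): min(-78, -97, 18) = -97
V (Lin): min(96, 5, 94) = 5
W (Lin): min(7, -39) = -39
X (Lin): min(54, -69, 63) = -69
F (Wren): max(-97, 5, -39, -69) = 5
A (Lin): min(-45, 17, 5) = -45
Y (Lin): min(-87, -8, -22) = -87
Z (Lin): min(80, 38) = 38
AA (Lin): min(-2, -10, -68, -84) = -84
AB (Lin): min(15, -95, -92) = -95
G (Wren): max(-87, 38, -84, -95) = 38
AC (Lin): min(47, 25, -45, -71) = -71
AD (Lin): min(-57, -82) = -82
AE (Lin): min(32, -85) = -85
H (Wren): max(-71, -82, -85) = -71
AF (Lin): min(72, 47) = 47
AG (Lin): min(-29, -5, -21) = -29
AH (Lin): min(-69, -91, -44, -42) = -91
AJ (Lin): min(-50, 15, 53) = -50
J (Wren): max(47, -29, -91, -50) = 47
B (Lin): min(38, -71, 47) = -71
AK (Lin): min(11, 5, -29, -70) = -70
AL (Lin): min(-55, -43) = -55
AM (Lin): min(90, -52) = -52
K (Wren): max(-70, -55, -52) = -52
AN (Lin): min(75, -36, 19) = -36
AP (Lin): min(-22, 48, 29) = -22
AQ (Lin): min(-49, -81, 87) = -81
L (Wren): max(-36, -22, -81) = -22
C (Lin): min(-52, -22) = -52
Root (Wren): max(-45, -71, -52) = -45
At Root, Wren picks A (highest: -45).
At A, Lin picks D (lowest: -45).
At D, Wren picks N (highest: -45).
At N, Lin picks t4 (lowest: -45).
Terminal value -45.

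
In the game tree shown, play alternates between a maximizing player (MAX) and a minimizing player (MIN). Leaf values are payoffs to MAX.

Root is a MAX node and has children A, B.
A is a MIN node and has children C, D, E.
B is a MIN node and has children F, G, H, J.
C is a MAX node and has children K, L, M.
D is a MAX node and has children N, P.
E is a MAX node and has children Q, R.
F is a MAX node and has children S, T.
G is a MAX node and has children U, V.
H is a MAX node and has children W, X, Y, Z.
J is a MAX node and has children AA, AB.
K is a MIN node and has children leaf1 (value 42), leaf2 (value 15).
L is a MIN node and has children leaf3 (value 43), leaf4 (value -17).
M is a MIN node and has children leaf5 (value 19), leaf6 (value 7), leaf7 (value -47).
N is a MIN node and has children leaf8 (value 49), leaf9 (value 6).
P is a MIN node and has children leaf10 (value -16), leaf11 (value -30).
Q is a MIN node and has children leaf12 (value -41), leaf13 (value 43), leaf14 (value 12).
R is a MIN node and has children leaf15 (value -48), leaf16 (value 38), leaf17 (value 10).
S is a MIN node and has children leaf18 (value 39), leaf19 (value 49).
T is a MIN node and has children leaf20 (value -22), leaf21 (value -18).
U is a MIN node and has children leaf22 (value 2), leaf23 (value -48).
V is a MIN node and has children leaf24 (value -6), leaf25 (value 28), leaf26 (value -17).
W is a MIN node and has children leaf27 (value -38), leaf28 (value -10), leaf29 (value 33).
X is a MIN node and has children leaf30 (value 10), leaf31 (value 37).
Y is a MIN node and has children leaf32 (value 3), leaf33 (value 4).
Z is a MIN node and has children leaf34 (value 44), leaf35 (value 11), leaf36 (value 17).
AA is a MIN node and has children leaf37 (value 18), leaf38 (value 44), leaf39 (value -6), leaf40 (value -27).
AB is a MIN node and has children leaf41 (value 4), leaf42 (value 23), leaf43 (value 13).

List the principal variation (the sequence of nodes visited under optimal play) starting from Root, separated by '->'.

Root -> B -> G -> V -> leaf26

K (MIN): min(42, 15) = 15
L (MIN): min(43, -17) = -17
M (MIN): min(19, 7, -47) = -47
C (MAX): max(15, -17, -47) = 15
N (MIN): min(49, 6) = 6
P (MIN): min(-16, -30) = -30
D (MAX): max(6, -30) = 6
Q (MIN): min(-41, 43, 12) = -41
R (MIN): min(-48, 38, 10) = -48
E (MAX): max(-41, -48) = -41
A (MIN): min(15, 6, -41) = -41
S (MIN): min(39, 49) = 39
T (MIN): min(-22, -18) = -22
F (MAX): max(39, -22) = 39
U (MIN): min(2, -48) = -48
V (MIN): min(-6, 28, -17) = -17
G (MAX): max(-48, -17) = -17
W (MIN): min(-38, -10, 33) = -38
X (MIN): min(10, 37) = 10
Y (MIN): min(3, 4) = 3
Z (MIN): min(44, 11, 17) = 11
H (MAX): max(-38, 10, 3, 11) = 11
AA (MIN): min(18, 44, -6, -27) = -27
AB (MIN): min(4, 23, 13) = 4
J (MAX): max(-27, 4) = 4
B (MIN): min(39, -17, 11, 4) = -17
Root (MAX): max(-41, -17) = -17
At Root, MAX picks B (highest: -17).
At B, MIN picks G (lowest: -17).
At G, MAX picks V (highest: -17).
At V, MIN picks leaf26 (lowest: -17).
Terminal value -17.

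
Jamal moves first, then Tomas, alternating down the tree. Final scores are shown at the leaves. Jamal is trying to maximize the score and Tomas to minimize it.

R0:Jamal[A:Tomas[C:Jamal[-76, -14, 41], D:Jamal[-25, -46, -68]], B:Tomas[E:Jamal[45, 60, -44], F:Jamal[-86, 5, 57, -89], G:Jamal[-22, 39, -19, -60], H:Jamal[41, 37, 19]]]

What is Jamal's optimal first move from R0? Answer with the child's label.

B

C (Jamal): max(-76, -14, 41) = 41
D (Jamal): max(-25, -46, -68) = -25
A (Tomas): min(41, -25) = -25
E (Jamal): max(45, 60, -44) = 60
F (Jamal): max(-86, 5, 57, -89) = 57
G (Jamal): max(-22, 39, -19, -60) = 39
H (Jamal): max(41, 37, 19) = 41
B (Tomas): min(60, 57, 39, 41) = 39
R0 (Jamal): max(-25, 39) = 39
Jamal at R0 wants the highest of {A=-25, B=39}, so chooses B.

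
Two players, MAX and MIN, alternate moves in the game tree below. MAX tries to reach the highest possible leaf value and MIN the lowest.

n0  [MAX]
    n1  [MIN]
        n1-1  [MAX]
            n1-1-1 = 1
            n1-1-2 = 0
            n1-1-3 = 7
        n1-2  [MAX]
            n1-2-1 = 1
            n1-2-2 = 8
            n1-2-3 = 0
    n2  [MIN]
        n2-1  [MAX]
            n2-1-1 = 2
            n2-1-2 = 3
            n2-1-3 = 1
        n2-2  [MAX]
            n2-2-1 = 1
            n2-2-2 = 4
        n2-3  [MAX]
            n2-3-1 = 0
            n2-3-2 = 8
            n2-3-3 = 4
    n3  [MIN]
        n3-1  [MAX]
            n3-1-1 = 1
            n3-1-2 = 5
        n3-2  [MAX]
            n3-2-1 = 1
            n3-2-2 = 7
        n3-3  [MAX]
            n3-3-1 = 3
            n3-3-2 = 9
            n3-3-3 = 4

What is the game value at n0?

n1-1 (MAX): max(1, 0, 7) = 7
n1-2 (MAX): max(1, 8, 0) = 8
n1 (MIN): min(7, 8) = 7
n2-1 (MAX): max(2, 3, 1) = 3
n2-2 (MAX): max(1, 4) = 4
n2-3 (MAX): max(0, 8, 4) = 8
n2 (MIN): min(3, 4, 8) = 3
n3-1 (MAX): max(1, 5) = 5
n3-2 (MAX): max(1, 7) = 7
n3-3 (MAX): max(3, 9, 4) = 9
n3 (MIN): min(5, 7, 9) = 5
n0 (MAX): max(7, 3, 5) = 7

7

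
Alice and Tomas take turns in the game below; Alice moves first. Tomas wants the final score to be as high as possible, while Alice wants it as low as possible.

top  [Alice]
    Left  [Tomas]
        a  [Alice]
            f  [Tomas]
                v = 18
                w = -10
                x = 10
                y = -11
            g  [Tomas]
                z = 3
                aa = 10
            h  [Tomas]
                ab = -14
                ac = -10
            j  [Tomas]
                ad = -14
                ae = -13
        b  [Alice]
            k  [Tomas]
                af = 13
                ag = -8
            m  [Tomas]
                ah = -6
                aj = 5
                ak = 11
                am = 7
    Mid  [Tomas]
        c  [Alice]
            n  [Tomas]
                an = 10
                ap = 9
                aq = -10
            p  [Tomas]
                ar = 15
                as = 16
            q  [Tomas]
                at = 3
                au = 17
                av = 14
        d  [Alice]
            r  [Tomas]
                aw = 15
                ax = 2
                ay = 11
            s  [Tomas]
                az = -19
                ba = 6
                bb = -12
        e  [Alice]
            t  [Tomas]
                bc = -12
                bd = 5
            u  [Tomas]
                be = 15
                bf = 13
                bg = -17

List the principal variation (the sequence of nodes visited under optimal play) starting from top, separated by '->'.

top -> Mid -> c -> n -> an

f (Tomas): max(18, -10, 10, -11) = 18
g (Tomas): max(3, 10) = 10
h (Tomas): max(-14, -10) = -10
j (Tomas): max(-14, -13) = -13
a (Alice): min(18, 10, -10, -13) = -13
k (Tomas): max(13, -8) = 13
m (Tomas): max(-6, 5, 11, 7) = 11
b (Alice): min(13, 11) = 11
Left (Tomas): max(-13, 11) = 11
n (Tomas): max(10, 9, -10) = 10
p (Tomas): max(15, 16) = 16
q (Tomas): max(3, 17, 14) = 17
c (Alice): min(10, 16, 17) = 10
r (Tomas): max(15, 2, 11) = 15
s (Tomas): max(-19, 6, -12) = 6
d (Alice): min(15, 6) = 6
t (Tomas): max(-12, 5) = 5
u (Tomas): max(15, 13, -17) = 15
e (Alice): min(5, 15) = 5
Mid (Tomas): max(10, 6, 5) = 10
top (Alice): min(11, 10) = 10
At top, Alice picks Mid (lowest: 10).
At Mid, Tomas picks c (highest: 10).
At c, Alice picks n (lowest: 10).
At n, Tomas picks an (highest: 10).
Terminal value 10.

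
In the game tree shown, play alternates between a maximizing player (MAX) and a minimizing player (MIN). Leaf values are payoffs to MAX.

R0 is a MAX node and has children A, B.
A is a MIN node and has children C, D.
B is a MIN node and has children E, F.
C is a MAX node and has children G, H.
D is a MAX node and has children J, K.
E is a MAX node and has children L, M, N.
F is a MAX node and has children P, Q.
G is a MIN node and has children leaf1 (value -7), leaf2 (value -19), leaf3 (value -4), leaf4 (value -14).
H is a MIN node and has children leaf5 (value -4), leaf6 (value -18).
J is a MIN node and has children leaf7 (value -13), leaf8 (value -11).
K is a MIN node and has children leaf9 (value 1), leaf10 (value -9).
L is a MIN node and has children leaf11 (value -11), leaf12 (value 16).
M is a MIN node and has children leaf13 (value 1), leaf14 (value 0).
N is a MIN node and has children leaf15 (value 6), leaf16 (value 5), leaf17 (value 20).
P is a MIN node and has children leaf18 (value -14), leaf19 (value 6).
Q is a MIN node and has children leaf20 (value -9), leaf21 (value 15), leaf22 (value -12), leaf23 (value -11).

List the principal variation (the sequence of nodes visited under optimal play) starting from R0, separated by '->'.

G (MIN): min(-7, -19, -4, -14) = -19
H (MIN): min(-4, -18) = -18
C (MAX): max(-19, -18) = -18
J (MIN): min(-13, -11) = -13
K (MIN): min(1, -9) = -9
D (MAX): max(-13, -9) = -9
A (MIN): min(-18, -9) = -18
L (MIN): min(-11, 16) = -11
M (MIN): min(1, 0) = 0
N (MIN): min(6, 5, 20) = 5
E (MAX): max(-11, 0, 5) = 5
P (MIN): min(-14, 6) = -14
Q (MIN): min(-9, 15, -12, -11) = -12
F (MAX): max(-14, -12) = -12
B (MIN): min(5, -12) = -12
R0 (MAX): max(-18, -12) = -12
At R0, MAX picks B (highest: -12).
At B, MIN picks F (lowest: -12).
At F, MAX picks Q (highest: -12).
At Q, MIN picks leaf22 (lowest: -12).
Terminal value -12.

R0 -> B -> F -> Q -> leaf22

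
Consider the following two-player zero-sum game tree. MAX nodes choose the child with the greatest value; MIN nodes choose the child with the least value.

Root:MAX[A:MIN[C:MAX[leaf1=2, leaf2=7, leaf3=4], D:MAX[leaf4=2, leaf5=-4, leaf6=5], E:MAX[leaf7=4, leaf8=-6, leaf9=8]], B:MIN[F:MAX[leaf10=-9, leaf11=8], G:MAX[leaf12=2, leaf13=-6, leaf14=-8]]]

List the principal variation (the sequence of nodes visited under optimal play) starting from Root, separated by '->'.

Root -> A -> D -> leaf6

C (MAX): max(2, 7, 4) = 7
D (MAX): max(2, -4, 5) = 5
E (MAX): max(4, -6, 8) = 8
A (MIN): min(7, 5, 8) = 5
F (MAX): max(-9, 8) = 8
G (MAX): max(2, -6, -8) = 2
B (MIN): min(8, 2) = 2
Root (MAX): max(5, 2) = 5
At Root, MAX picks A (highest: 5).
At A, MIN picks D (lowest: 5).
At D, MAX picks leaf6 (highest: 5).
Terminal value 5.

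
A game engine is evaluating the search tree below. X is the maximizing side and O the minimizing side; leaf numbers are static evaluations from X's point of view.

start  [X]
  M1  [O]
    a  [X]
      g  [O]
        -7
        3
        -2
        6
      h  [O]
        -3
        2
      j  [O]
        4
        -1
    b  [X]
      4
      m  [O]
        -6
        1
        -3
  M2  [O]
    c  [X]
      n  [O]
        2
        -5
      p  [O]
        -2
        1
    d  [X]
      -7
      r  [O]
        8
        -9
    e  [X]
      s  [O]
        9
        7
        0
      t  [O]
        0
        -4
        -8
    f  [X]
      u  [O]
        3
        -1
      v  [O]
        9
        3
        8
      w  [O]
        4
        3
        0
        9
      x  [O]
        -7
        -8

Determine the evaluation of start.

g (O): min(-7, 3, -2, 6) = -7
h (O): min(-3, 2) = -3
j (O): min(4, -1) = -1
a (X): max(-7, -3, -1) = -1
m (O): min(-6, 1, -3) = -6
b (X): max(4, -6) = 4
M1 (O): min(-1, 4) = -1
n (O): min(2, -5) = -5
p (O): min(-2, 1) = -2
c (X): max(-5, -2) = -2
r (O): min(8, -9) = -9
d (X): max(-7, -9) = -7
s (O): min(9, 7, 0) = 0
t (O): min(0, -4, -8) = -8
e (X): max(0, -8) = 0
u (O): min(3, -1) = -1
v (O): min(9, 3, 8) = 3
w (O): min(4, 3, 0, 9) = 0
x (O): min(-7, -8) = -8
f (X): max(-1, 3, 0, -8) = 3
M2 (O): min(-2, -7, 0, 3) = -7
start (X): max(-1, -7) = -1

-1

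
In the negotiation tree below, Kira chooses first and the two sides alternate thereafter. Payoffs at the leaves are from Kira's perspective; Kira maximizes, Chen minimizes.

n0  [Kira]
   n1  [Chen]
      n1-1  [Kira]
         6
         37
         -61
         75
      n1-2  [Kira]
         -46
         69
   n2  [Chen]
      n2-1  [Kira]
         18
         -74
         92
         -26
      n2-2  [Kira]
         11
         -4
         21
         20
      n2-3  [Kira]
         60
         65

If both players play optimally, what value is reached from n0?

n1-1 (Kira): max(6, 37, -61, 75) = 75
n1-2 (Kira): max(-46, 69) = 69
n1 (Chen): min(75, 69) = 69
n2-1 (Kira): max(18, -74, 92, -26) = 92
n2-2 (Kira): max(11, -4, 21, 20) = 21
n2-3 (Kira): max(60, 65) = 65
n2 (Chen): min(92, 21, 65) = 21
n0 (Kira): max(69, 21) = 69

69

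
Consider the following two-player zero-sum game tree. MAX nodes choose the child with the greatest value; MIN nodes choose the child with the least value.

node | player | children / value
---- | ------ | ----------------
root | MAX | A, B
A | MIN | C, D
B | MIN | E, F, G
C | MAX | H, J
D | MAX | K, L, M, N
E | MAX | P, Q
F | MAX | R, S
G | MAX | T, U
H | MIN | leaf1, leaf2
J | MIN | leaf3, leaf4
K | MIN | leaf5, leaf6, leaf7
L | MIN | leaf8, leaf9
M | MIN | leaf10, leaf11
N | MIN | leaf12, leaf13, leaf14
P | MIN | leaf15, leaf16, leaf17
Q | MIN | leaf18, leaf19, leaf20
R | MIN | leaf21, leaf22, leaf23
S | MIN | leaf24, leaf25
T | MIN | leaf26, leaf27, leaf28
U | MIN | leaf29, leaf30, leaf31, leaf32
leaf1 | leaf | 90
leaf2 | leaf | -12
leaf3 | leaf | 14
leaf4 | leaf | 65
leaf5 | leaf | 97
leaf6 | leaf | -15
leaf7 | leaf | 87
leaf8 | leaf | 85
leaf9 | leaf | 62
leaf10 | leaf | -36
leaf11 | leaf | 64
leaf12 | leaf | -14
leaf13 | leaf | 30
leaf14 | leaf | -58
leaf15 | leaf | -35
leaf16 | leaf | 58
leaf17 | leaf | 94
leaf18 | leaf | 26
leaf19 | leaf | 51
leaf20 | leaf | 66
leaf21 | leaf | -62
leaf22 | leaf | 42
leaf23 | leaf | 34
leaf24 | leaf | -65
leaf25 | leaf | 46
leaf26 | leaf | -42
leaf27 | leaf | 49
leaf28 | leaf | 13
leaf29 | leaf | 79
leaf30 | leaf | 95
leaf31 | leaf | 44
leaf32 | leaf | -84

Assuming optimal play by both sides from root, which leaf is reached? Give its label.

leaf3

H (MIN): min(90, -12) = -12
J (MIN): min(14, 65) = 14
C (MAX): max(-12, 14) = 14
K (MIN): min(97, -15, 87) = -15
L (MIN): min(85, 62) = 62
M (MIN): min(-36, 64) = -36
N (MIN): min(-14, 30, -58) = -58
D (MAX): max(-15, 62, -36, -58) = 62
A (MIN): min(14, 62) = 14
P (MIN): min(-35, 58, 94) = -35
Q (MIN): min(26, 51, 66) = 26
E (MAX): max(-35, 26) = 26
R (MIN): min(-62, 42, 34) = -62
S (MIN): min(-65, 46) = -65
F (MAX): max(-62, -65) = -62
T (MIN): min(-42, 49, 13) = -42
U (MIN): min(79, 95, 44, -84) = -84
G (MAX): max(-42, -84) = -42
B (MIN): min(26, -62, -42) = -62
root (MAX): max(14, -62) = 14
At root, MAX picks A (highest: 14).
At A, MIN picks C (lowest: 14).
At C, MAX picks J (highest: 14).
At J, MIN picks leaf3 (lowest: 14).
Terminal value 14.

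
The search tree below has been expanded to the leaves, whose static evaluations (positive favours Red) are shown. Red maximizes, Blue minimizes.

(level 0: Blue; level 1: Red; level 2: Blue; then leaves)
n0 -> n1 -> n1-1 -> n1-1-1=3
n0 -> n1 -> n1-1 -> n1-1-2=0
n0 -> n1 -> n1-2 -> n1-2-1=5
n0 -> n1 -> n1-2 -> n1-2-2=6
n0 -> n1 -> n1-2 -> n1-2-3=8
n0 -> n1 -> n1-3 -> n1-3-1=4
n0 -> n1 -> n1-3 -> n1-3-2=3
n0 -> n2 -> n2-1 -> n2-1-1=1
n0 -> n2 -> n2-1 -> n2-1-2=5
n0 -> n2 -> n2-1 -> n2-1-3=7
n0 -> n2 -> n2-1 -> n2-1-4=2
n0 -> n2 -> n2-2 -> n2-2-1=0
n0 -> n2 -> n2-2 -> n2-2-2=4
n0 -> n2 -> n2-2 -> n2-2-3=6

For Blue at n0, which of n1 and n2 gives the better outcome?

n1-1 (Blue): min(3, 0) = 0
n1-2 (Blue): min(5, 6, 8) = 5
n1-3 (Blue): min(4, 3) = 3
n1 (Red): max(0, 5, 3) = 5
n2-1 (Blue): min(1, 5, 7, 2) = 1
n2-2 (Blue): min(0, 4, 6) = 0
n2 (Red): max(1, 0) = 1
Blue prefers the lower value; n1=5, n2=1. n2 is better since 1 < 5.

n2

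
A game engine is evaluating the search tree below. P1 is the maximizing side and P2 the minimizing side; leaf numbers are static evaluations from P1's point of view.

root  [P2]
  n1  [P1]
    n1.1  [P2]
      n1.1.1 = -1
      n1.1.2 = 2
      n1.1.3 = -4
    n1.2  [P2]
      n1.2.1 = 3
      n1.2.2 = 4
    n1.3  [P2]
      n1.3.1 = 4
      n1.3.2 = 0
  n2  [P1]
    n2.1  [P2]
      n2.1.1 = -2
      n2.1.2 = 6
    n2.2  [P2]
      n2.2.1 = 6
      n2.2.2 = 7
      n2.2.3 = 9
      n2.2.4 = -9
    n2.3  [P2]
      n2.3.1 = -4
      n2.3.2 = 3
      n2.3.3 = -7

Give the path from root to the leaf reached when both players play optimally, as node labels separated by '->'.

root -> n2 -> n2.1 -> n2.1.1

n1.1 (P2): min(-1, 2, -4) = -4
n1.2 (P2): min(3, 4) = 3
n1.3 (P2): min(4, 0) = 0
n1 (P1): max(-4, 3, 0) = 3
n2.1 (P2): min(-2, 6) = -2
n2.2 (P2): min(6, 7, 9, -9) = -9
n2.3 (P2): min(-4, 3, -7) = -7
n2 (P1): max(-2, -9, -7) = -2
root (P2): min(3, -2) = -2
At root, P2 picks n2 (lowest: -2).
At n2, P1 picks n2.1 (highest: -2).
At n2.1, P2 picks n2.1.1 (lowest: -2).
Terminal value -2.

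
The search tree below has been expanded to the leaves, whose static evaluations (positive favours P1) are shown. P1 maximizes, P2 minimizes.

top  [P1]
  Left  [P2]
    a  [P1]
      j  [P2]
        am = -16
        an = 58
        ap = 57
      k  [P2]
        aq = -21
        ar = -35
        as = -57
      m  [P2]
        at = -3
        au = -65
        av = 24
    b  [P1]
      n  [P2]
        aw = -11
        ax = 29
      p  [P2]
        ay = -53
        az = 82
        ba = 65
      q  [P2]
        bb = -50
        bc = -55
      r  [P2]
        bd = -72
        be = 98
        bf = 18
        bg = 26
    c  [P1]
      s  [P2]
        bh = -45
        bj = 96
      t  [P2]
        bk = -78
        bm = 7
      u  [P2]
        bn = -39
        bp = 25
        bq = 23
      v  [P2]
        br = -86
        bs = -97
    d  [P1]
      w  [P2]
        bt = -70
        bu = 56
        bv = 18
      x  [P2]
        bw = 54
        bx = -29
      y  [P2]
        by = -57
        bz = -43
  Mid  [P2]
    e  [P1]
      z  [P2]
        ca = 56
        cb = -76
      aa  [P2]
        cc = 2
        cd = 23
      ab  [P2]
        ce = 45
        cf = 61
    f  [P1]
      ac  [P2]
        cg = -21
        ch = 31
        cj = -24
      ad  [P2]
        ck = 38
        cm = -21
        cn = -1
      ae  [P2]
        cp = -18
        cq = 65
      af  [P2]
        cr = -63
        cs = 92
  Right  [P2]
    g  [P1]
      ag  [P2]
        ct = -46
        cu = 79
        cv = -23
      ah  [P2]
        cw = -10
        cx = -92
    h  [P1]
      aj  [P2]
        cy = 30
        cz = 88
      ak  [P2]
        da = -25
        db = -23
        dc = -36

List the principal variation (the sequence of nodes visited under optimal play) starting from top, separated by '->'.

j (P2): min(-16, 58, 57) = -16
k (P2): min(-21, -35, -57) = -57
m (P2): min(-3, -65, 24) = -65
a (P1): max(-16, -57, -65) = -16
n (P2): min(-11, 29) = -11
p (P2): min(-53, 82, 65) = -53
q (P2): min(-50, -55) = -55
r (P2): min(-72, 98, 18, 26) = -72
b (P1): max(-11, -53, -55, -72) = -11
s (P2): min(-45, 96) = -45
t (P2): min(-78, 7) = -78
u (P2): min(-39, 25, 23) = -39
v (P2): min(-86, -97) = -97
c (P1): max(-45, -78, -39, -97) = -39
w (P2): min(-70, 56, 18) = -70
x (P2): min(54, -29) = -29
y (P2): min(-57, -43) = -57
d (P1): max(-70, -29, -57) = -29
Left (P2): min(-16, -11, -39, -29) = -39
z (P2): min(56, -76) = -76
aa (P2): min(2, 23) = 2
ab (P2): min(45, 61) = 45
e (P1): max(-76, 2, 45) = 45
ac (P2): min(-21, 31, -24) = -24
ad (P2): min(38, -21, -1) = -21
ae (P2): min(-18, 65) = -18
af (P2): min(-63, 92) = -63
f (P1): max(-24, -21, -18, -63) = -18
Mid (P2): min(45, -18) = -18
ag (P2): min(-46, 79, -23) = -46
ah (P2): min(-10, -92) = -92
g (P1): max(-46, -92) = -46
aj (P2): min(30, 88) = 30
ak (P2): min(-25, -23, -36) = -36
h (P1): max(30, -36) = 30
Right (P2): min(-46, 30) = -46
top (P1): max(-39, -18, -46) = -18
At top, P1 picks Mid (highest: -18).
At Mid, P2 picks f (lowest: -18).
At f, P1 picks ae (highest: -18).
At ae, P2 picks cp (lowest: -18).
Terminal value -18.

top -> Mid -> f -> ae -> cp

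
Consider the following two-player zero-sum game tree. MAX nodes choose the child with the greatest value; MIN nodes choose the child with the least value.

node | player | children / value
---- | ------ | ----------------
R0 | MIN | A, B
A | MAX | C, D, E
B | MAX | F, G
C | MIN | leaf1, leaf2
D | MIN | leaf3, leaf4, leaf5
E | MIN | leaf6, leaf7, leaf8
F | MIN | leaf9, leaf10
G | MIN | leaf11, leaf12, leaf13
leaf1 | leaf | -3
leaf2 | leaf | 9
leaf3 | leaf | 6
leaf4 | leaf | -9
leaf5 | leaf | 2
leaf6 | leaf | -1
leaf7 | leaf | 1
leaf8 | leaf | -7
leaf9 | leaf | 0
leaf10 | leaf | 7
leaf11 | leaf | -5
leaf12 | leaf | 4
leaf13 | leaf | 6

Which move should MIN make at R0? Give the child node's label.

A

C (MIN): min(-3, 9) = -3
D (MIN): min(6, -9, 2) = -9
E (MIN): min(-1, 1, -7) = -7
A (MAX): max(-3, -9, -7) = -3
F (MIN): min(0, 7) = 0
G (MIN): min(-5, 4, 6) = -5
B (MAX): max(0, -5) = 0
R0 (MIN): min(-3, 0) = -3
MIN at R0 wants the lowest of {A=-3, B=0}, so chooses A.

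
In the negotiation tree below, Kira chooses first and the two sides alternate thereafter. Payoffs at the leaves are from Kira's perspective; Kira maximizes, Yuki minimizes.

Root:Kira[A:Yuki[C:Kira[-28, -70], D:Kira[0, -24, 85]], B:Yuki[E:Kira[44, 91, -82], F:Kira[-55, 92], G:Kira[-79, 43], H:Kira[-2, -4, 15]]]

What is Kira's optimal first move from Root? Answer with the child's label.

C (Kira): max(-28, -70) = -28
D (Kira): max(0, -24, 85) = 85
A (Yuki): min(-28, 85) = -28
E (Kira): max(44, 91, -82) = 91
F (Kira): max(-55, 92) = 92
G (Kira): max(-79, 43) = 43
H (Kira): max(-2, -4, 15) = 15
B (Yuki): min(91, 92, 43, 15) = 15
Root (Kira): max(-28, 15) = 15
Kira at Root wants the highest of {A=-28, B=15}, so chooses B.

B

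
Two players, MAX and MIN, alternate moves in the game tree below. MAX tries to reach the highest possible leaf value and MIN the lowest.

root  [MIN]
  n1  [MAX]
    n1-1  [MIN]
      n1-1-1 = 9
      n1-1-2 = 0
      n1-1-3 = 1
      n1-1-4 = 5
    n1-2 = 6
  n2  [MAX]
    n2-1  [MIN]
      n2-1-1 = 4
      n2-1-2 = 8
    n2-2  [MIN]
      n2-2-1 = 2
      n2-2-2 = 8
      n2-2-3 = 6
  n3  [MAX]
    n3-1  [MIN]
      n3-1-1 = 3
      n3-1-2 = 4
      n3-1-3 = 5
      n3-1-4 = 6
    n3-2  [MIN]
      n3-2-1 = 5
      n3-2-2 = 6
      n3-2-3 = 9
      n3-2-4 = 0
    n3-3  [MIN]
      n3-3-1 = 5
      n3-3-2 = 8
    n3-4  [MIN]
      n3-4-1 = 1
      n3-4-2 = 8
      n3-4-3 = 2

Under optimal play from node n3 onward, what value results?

n3-1 (MIN): min(3, 4, 5, 6) = 3
n3-2 (MIN): min(5, 6, 9, 0) = 0
n3-3 (MIN): min(5, 8) = 5
n3-4 (MIN): min(1, 8, 2) = 1
n3 (MAX): max(3, 0, 5, 1) = 5

5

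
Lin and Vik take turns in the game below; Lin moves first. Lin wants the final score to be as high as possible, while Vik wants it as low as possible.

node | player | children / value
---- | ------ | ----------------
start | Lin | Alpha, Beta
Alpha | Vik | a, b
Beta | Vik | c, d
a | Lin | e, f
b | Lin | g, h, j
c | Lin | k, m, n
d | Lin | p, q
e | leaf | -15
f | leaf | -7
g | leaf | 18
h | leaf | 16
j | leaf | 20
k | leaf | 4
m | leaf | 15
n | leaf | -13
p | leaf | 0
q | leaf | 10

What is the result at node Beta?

10

c (Lin): max(4, 15, -13) = 15
d (Lin): max(0, 10) = 10
Beta (Vik): min(15, 10) = 10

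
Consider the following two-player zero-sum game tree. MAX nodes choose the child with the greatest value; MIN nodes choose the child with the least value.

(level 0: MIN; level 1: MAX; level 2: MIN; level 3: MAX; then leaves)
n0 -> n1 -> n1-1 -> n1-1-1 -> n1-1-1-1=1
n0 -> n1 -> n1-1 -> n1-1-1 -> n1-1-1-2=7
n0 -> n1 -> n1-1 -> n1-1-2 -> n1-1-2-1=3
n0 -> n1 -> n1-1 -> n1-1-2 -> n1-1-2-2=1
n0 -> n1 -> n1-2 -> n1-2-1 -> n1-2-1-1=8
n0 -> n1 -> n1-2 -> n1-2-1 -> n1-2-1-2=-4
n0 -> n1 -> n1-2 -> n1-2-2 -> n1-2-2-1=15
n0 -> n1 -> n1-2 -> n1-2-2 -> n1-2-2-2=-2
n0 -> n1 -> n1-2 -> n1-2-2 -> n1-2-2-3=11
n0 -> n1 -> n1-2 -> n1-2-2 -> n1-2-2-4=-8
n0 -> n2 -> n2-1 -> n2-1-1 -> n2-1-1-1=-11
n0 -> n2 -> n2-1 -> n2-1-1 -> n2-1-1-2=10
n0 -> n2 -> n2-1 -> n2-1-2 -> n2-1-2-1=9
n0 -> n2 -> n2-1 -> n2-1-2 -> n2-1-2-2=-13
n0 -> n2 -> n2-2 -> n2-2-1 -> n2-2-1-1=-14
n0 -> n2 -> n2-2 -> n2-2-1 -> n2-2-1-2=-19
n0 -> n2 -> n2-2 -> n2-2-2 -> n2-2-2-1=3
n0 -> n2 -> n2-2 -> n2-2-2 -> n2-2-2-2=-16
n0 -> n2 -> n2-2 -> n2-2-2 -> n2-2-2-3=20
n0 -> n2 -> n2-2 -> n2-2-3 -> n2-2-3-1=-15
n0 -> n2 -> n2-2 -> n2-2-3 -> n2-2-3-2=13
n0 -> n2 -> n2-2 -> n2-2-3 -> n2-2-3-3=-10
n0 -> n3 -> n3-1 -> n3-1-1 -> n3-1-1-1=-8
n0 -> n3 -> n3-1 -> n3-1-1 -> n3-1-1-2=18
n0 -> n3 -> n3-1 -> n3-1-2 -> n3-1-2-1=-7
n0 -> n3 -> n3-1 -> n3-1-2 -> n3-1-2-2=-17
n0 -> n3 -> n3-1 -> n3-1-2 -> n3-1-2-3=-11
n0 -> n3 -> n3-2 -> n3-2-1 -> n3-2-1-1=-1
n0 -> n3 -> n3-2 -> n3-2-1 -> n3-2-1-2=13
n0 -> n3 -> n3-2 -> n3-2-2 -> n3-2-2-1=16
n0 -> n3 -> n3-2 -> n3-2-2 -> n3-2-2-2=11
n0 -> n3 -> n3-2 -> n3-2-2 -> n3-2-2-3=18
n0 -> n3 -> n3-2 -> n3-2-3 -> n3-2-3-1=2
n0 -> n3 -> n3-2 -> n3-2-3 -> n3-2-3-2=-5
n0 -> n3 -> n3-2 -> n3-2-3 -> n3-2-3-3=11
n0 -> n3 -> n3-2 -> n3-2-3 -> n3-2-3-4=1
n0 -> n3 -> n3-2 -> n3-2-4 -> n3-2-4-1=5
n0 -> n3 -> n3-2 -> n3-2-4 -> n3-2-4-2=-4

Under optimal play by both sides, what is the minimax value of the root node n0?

n1-1-1 (MAX): max(1, 7) = 7
n1-1-2 (MAX): max(3, 1) = 3
n1-1 (MIN): min(7, 3) = 3
n1-2-1 (MAX): max(8, -4) = 8
n1-2-2 (MAX): max(15, -2, 11, -8) = 15
n1-2 (MIN): min(8, 15) = 8
n1 (MAX): max(3, 8) = 8
n2-1-1 (MAX): max(-11, 10) = 10
n2-1-2 (MAX): max(9, -13) = 9
n2-1 (MIN): min(10, 9) = 9
n2-2-1 (MAX): max(-14, -19) = -14
n2-2-2 (MAX): max(3, -16, 20) = 20
n2-2-3 (MAX): max(-15, 13, -10) = 13
n2-2 (MIN): min(-14, 20, 13) = -14
n2 (MAX): max(9, -14) = 9
n3-1-1 (MAX): max(-8, 18) = 18
n3-1-2 (MAX): max(-7, -17, -11) = -7
n3-1 (MIN): min(18, -7) = -7
n3-2-1 (MAX): max(-1, 13) = 13
n3-2-2 (MAX): max(16, 11, 18) = 18
n3-2-3 (MAX): max(2, -5, 11, 1) = 11
n3-2-4 (MAX): max(5, -4) = 5
n3-2 (MIN): min(13, 18, 11, 5) = 5
n3 (MAX): max(-7, 5) = 5
n0 (MIN): min(8, 9, 5) = 5

5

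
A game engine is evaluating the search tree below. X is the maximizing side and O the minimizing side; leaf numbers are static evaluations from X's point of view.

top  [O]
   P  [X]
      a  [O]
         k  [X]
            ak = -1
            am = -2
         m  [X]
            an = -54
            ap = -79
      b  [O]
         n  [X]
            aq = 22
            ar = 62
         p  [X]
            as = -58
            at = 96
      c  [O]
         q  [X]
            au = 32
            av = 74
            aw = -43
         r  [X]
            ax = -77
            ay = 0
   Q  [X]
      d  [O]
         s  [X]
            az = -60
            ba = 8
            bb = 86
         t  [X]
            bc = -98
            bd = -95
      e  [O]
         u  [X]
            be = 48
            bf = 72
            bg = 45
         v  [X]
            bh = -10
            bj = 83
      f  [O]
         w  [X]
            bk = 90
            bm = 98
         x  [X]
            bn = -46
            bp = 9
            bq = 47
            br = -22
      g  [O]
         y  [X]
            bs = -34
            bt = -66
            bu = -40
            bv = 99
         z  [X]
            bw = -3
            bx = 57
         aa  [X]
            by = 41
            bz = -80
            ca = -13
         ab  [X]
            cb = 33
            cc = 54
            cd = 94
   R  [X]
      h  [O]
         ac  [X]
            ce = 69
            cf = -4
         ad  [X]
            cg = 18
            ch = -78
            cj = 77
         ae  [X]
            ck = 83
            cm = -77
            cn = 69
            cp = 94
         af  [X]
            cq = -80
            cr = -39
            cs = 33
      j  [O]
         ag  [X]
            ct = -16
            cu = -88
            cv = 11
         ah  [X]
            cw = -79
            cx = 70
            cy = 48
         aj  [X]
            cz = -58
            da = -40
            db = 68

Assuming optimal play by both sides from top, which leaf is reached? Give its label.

k (X): max(-1, -2) = -1
m (X): max(-54, -79) = -54
a (O): min(-1, -54) = -54
n (X): max(22, 62) = 62
p (X): max(-58, 96) = 96
b (O): min(62, 96) = 62
q (X): max(32, 74, -43) = 74
r (X): max(-77, 0) = 0
c (O): min(74, 0) = 0
P (X): max(-54, 62, 0) = 62
s (X): max(-60, 8, 86) = 86
t (X): max(-98, -95) = -95
d (O): min(86, -95) = -95
u (X): max(48, 72, 45) = 72
v (X): max(-10, 83) = 83
e (O): min(72, 83) = 72
w (X): max(90, 98) = 98
x (X): max(-46, 9, 47, -22) = 47
f (O): min(98, 47) = 47
y (X): max(-34, -66, -40, 99) = 99
z (X): max(-3, 57) = 57
aa (X): max(41, -80, -13) = 41
ab (X): max(33, 54, 94) = 94
g (O): min(99, 57, 41, 94) = 41
Q (X): max(-95, 72, 47, 41) = 72
ac (X): max(69, -4) = 69
ad (X): max(18, -78, 77) = 77
ae (X): max(83, -77, 69, 94) = 94
af (X): max(-80, -39, 33) = 33
h (O): min(69, 77, 94, 33) = 33
ag (X): max(-16, -88, 11) = 11
ah (X): max(-79, 70, 48) = 70
aj (X): max(-58, -40, 68) = 68
j (O): min(11, 70, 68) = 11
R (X): max(33, 11) = 33
top (O): min(62, 72, 33) = 33
At top, O picks R (lowest: 33).
At R, X picks h (highest: 33).
At h, O picks af (lowest: 33).
At af, X picks cs (highest: 33).
Terminal value 33.

cs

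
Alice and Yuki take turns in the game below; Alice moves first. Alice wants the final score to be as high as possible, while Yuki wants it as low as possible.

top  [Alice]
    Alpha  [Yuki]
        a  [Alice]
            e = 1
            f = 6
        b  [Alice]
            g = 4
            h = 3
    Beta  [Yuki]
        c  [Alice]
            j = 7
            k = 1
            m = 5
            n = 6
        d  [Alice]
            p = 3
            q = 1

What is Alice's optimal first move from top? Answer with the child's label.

a (Alice): max(1, 6) = 6
b (Alice): max(4, 3) = 4
Alpha (Yuki): min(6, 4) = 4
c (Alice): max(7, 1, 5, 6) = 7
d (Alice): max(3, 1) = 3
Beta (Yuki): min(7, 3) = 3
top (Alice): max(4, 3) = 4
Alice at top wants the highest of {Alpha=4, Beta=3}, so chooses Alpha.

Alpha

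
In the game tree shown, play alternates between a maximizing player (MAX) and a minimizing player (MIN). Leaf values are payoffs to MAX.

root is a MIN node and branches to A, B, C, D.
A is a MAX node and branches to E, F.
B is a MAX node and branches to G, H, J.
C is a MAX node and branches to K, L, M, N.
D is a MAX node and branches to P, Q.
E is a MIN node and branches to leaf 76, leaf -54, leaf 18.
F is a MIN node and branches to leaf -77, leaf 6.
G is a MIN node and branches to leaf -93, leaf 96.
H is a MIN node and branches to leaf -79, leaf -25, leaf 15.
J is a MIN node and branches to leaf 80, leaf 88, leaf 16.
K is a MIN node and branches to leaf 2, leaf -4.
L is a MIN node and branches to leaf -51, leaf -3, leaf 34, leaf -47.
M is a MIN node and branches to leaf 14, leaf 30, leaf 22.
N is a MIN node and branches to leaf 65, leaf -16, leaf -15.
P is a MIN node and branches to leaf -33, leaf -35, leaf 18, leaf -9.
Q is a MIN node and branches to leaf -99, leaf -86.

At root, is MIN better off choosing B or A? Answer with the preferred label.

A

G (MIN): min(-93, 96) = -93
H (MIN): min(-79, -25, 15) = -79
J (MIN): min(80, 88, 16) = 16
B (MAX): max(-93, -79, 16) = 16
E (MIN): min(76, -54, 18) = -54
F (MIN): min(-77, 6) = -77
A (MAX): max(-54, -77) = -54
MIN prefers the lower value; B=16, A=-54. A is better since -54 < 16.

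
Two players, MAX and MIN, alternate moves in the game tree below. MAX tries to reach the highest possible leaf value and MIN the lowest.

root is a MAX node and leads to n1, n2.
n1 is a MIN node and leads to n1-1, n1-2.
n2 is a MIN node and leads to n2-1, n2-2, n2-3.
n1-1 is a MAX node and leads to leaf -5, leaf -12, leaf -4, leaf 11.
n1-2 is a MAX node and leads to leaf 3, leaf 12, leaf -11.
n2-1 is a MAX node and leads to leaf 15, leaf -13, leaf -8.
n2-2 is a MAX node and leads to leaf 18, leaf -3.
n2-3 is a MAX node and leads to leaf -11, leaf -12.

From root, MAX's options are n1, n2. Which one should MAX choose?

n1

n1-1 (MAX): max(-5, -12, -4, 11) = 11
n1-2 (MAX): max(3, 12, -11) = 12
n1 (MIN): min(11, 12) = 11
n2-1 (MAX): max(15, -13, -8) = 15
n2-2 (MAX): max(18, -3) = 18
n2-3 (MAX): max(-11, -12) = -11
n2 (MIN): min(15, 18, -11) = -11
root (MAX): max(11, -11) = 11
MAX at root wants the highest of {n1=11, n2=-11}, so chooses n1.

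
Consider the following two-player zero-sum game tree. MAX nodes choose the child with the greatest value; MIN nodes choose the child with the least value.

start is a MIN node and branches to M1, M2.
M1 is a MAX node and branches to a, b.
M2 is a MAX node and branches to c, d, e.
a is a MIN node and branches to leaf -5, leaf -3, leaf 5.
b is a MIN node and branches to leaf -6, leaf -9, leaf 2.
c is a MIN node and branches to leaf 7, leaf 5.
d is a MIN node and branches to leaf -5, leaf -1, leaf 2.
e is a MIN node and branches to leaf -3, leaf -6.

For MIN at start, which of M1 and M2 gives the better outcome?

a (MIN): min(-5, -3, 5) = -5
b (MIN): min(-6, -9, 2) = -9
M1 (MAX): max(-5, -9) = -5
c (MIN): min(7, 5) = 5
d (MIN): min(-5, -1, 2) = -5
e (MIN): min(-3, -6) = -6
M2 (MAX): max(5, -5, -6) = 5
MIN prefers the lower value; M1=-5, M2=5. M1 is better since -5 < 5.

M1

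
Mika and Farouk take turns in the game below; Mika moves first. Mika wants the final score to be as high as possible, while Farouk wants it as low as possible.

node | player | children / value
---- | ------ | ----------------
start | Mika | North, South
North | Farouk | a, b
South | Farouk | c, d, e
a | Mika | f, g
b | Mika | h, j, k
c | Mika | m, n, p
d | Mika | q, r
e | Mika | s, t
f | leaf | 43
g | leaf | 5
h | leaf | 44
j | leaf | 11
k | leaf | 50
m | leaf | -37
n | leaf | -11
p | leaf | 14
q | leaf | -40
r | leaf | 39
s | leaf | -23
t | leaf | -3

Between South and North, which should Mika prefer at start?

North

c (Mika): max(-37, -11, 14) = 14
d (Mika): max(-40, 39) = 39
e (Mika): max(-23, -3) = -3
South (Farouk): min(14, 39, -3) = -3
a (Mika): max(43, 5) = 43
b (Mika): max(44, 11, 50) = 50
North (Farouk): min(43, 50) = 43
Mika prefers the higher value; South=-3, North=43. North is better since 43 > -3.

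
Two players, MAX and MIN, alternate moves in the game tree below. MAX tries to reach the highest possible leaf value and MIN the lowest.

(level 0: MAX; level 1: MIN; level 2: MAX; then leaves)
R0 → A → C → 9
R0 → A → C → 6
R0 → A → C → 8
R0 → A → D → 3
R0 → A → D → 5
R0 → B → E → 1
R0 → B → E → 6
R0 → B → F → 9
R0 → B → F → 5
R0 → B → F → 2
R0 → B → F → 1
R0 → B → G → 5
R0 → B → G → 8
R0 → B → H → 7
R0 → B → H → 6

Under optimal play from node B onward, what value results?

E (MAX): max(1, 6) = 6
F (MAX): max(9, 5, 2, 1) = 9
G (MAX): max(5, 8) = 8
H (MAX): max(7, 6) = 7
B (MIN): min(6, 9, 8, 7) = 6

6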